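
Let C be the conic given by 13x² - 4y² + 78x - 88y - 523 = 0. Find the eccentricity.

e = √17/2

Collect terms: 13(x² + 6x) -4(y² + 22y) = 523
13(x + 3)² -4(y + 11)² = 523 + 117 - 484 = 156
Dividing both sides by 156: (x + 3)²/12 - (y + 11)²/39 = 1
Hyperbola, center (-3, -11), transverse axis horizontal; a² = 12, b² = 39.
c² = a² + b² = 51, so c = √51.
e = c/a = √51/2√3 = √17/2.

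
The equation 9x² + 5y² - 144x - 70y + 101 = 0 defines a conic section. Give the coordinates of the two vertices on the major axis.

9(x² - 16x) + 5(y² - 14y) = -101
Completing the square gives 9(x - 8)² + 5(y - 7)² = -101 + 576 + 245 = 720.
Divide by 720: (x - 8)²/80 + (y - 7)²/144 = 1
Ellipse, center (8, 7), major axis vertical; a² = 144, b² = 80.
a = 12. Vertices at (h, k ± a).

(8, -5) and (8, 19)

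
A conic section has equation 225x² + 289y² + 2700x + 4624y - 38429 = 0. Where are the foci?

Rearranging, 225(x² + 12x) + 289(y² + 16y) = 38429.
Complete the square in x and y: 225(x + 6)² + 289(y + 8)² = 38429 + 8100 + 18496 = 65025
Divide by 65025: (x + 6)²/289 + (y + 8)²/225 = 1
Ellipse, center (-6, -8), major axis horizontal; a² = 289, b² = 225.
c² = a² - b² = 289 - 225 = 64, so c = 8.
Foci lie on the horizontal axis through the center: (h ± c, k).

(-14, -8) and (2, -8)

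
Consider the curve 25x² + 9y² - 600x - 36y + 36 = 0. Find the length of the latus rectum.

72/5

Collect terms: 25(x² - 24x) + 9(y² - 4y) = -36
25(x - 12)² + 9(y - 2)² = -36 + 3600 + 36 = 3600
Divide through by 3600 to get (x - 12)²/144 + (y - 2)²/400 = 1.
Ellipse, center (12, 2), major axis vertical; a² = 400, b² = 144.
Latus rectum length = 2b²/a = 2·144/20 = 72/5.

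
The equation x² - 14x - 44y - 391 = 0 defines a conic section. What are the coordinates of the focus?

(7, 1)

Only x is squared. Complete the square in x: (x - 7)² = 44(y + 10).
Vertex (7, -10); 4p = 44 so p = 11. Opens up.
Focus is p units from the vertex along the axis: (h, k + p).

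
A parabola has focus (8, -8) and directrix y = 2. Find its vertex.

The vertex is the midpoint between the focus and the directrix along the axis of symmetry.
Axis is vertical (directrix is horizontal). Vertex y-coordinate = (-8 + 2)/2 = -3; x-coordinate = 8.

(8, -3)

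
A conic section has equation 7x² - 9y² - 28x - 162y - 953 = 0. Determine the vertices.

(-4, -9) and (8, -9)

Group the x- and y-terms: 7(x² - 4x) -9(y² + 18y) = 953
Complete the square in x and y: 7(x - 2)² -9(y + 9)² = 953 + 28 - 729 = 252
Dividing both sides by 252: (x - 2)²/36 - (y + 9)²/28 = 1
Hyperbola, center (2, -9), transverse axis horizontal; a² = 36, b² = 28.
a = 6. Vertices at (h ± a, k).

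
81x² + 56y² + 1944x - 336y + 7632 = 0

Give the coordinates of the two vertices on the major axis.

Group: 81(x² + 24x) + 56(y² - 6y) = -7632
Complete the square in x and y: 81(x + 12)² + 56(y - 3)² = -7632 + 11664 + 504 = 4536
Divide by 4536: (x + 12)²/56 + (y - 3)²/81 = 1
Ellipse, center (-12, 3), major axis vertical; a² = 81, b² = 56.
a = 9. Vertices at (h, k ± a).

(-12, -6) and (-12, 12)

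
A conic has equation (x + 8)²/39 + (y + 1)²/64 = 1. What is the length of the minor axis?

Center (-8, -1). The larger denominator 64 sits under the y-term, so the major axis is vertical; a² = 64, b² = 39.
b² = 39 so b = √39; the minor axis has length 2b = 2√39.

2√39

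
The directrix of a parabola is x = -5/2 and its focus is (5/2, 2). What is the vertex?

The vertex is the midpoint between the focus and the directrix along the axis of symmetry.
Axis is horizontal (directrix is vertical). Vertex x-coordinate = (5/2 + (-5/2))/2 = 0; y-coordinate = 2.

(0, 2)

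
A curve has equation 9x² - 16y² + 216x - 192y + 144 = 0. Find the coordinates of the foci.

9(x² + 24x) -16(y² + 12y) = -144
9(x + 12)² -16(y + 6)² = -144 + 1296 - 576 = 576
Divide through by 576 to get (x + 12)²/64 - (y + 6)²/36 = 1.
Hyperbola, center (-12, -6), transverse axis horizontal; a² = 64, b² = 36.
c² = a² + b² = 64 + 36 = 100, so c = 10.
Foci lie on the horizontal axis through the center: (h ± c, k).

(-22, -6) and (-2, -6)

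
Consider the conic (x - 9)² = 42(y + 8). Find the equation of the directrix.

Vertex (9, -8); 4p = 42 so p = 21/2. Opens up.
Directrix is the horizontal line y = k − p = -8 − (21/2) = -37/2.

y = -37/2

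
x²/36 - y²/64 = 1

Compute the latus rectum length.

Center (0, 0). The positive term is the x-term, so the transverse axis is horizontal; a² = 36, b² = 64.
Latus rectum length = 2b²/a = 2·64/6 = 64/3.

64/3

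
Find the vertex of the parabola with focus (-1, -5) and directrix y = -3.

The vertex is the midpoint between the focus and the directrix along the axis of symmetry.
Axis is vertical (directrix is horizontal). Vertex y-coordinate = (-5 + (-3))/2 = -4; x-coordinate = -1.

(-1, -4)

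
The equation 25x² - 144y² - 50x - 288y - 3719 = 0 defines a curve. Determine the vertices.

Group: 25(x² - 2x) -144(y² + 2y) = 3719
Completing the square gives 25(x - 1)² -144(y + 1)² = 3719 + 25 - 144 = 3600.
Dividing both sides by 3600: (x - 1)²/144 - (y + 1)²/25 = 1
Hyperbola, center (1, -1), transverse axis horizontal; a² = 144, b² = 25.
a = 12. Vertices at (h ± a, k).

(-11, -1) and (13, -1)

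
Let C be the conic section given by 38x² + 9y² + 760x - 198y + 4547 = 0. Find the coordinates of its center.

(-10, 11)

Rearranging, 38(x² + 20x) + 9(y² - 22y) = -4547.
Complete the square in x and y: 38(x + 10)² + 9(y - 11)² = -4547 + 3800 + 1089 = 342
Divide by 342: (x + 10)²/9 + (y - 11)²/38 = 1
Ellipse with center (-10, 11).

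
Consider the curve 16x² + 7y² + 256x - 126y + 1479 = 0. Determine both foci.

Group: 16(x² + 16x) + 7(y² - 18y) = -1479
16(x + 8)² + 7(y - 9)² = -1479 + 1024 + 567 = 112
Divide by 112: (x + 8)²/7 + (y - 9)²/16 = 1
Ellipse, center (-8, 9), major axis vertical; a² = 16, b² = 7.
c² = a² - b² = 16 - 7 = 9, so c = 3.
Foci lie on the vertical axis through the center: (h, k ± c).

(-8, 6) and (-8, 12)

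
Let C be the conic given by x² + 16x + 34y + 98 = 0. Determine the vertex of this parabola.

Only x is squared. Complete the square in x: (x + 8)² = -34(y + 1).
Vertex (-8, -1); 4p = -34 so p = -17/2. Opens down.

(-8, -1)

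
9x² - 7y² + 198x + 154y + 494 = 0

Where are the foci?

(-11, 3) and (-11, 19)

9(x² + 22x) -7(y² - 22y) = -494
9(x + 11)² -7(y - 11)² = -494 + 1089 - 847 = -252
Dividing both sides by -252: (y - 11)²/36 - (x + 11)²/28 = 1
Hyperbola, center (-11, 11), transverse axis vertical; a² = 36, b² = 28.
c² = a² + b² = 36 + 28 = 64, so c = 8.
Foci lie on the vertical axis through the center: (h, k ± c).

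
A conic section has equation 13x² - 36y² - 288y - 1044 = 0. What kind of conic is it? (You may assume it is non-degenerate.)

hyperbola

No xy term. Coefficients of x² and y² are A = 13, C = -36.
A and C have opposite signs ⇒ hyperbola.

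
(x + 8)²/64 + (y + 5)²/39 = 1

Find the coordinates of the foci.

Center (-8, -5). The larger denominator 64 sits under the x-term, so the major axis is horizontal; a² = 64, b² = 39.
c² = a² - b² = 64 - 39 = 25, so c = 5.
Foci lie on the horizontal axis through the center: (h ± c, k).

(-13, -5) and (-3, -5)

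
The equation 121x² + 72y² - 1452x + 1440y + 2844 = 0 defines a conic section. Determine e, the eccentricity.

Group the x- and y-terms: 121(x² - 12x) + 72(y² + 20y) = -2844
121(x - 6)² + 72(y + 10)² = -2844 + 4356 + 7200 = 8712
Dividing both sides by 8712: (x - 6)²/72 + (y + 10)²/121 = 1
Ellipse, center (6, -10), major axis vertical; a² = 121, b² = 72.
c² = a² - b² = 49, so c = 7.
e = c/a = 7/11.

e = 7/11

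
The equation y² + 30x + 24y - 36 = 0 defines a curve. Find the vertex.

(6, -12)

Only y is squared. Complete the square in y: (y + 12)² = -30(x - 6).
Vertex (6, -12); 4p = -30 so p = -15/2. Opens left.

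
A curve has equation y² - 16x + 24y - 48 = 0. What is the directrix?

Only y is squared. Complete the square in y: (y + 12)² = 16(x + 12).
Vertex (-12, -12); 4p = 16 so p = 4. Opens right.
Directrix is the vertical line x = h − p = -12 − (4) = -16.

x = -16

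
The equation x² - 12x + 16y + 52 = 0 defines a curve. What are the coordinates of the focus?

Only x is squared. Complete the square in x: (x - 6)² = -16(y + 1).
Vertex (6, -1); 4p = -16 so p = -4. Opens down.
Focus is p units from the vertex along the axis: (h, k + p).

(6, -5)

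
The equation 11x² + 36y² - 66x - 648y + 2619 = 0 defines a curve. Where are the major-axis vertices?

(-3, 9) and (9, 9)

11(x² - 6x) + 36(y² - 18y) = -2619
Complete the square: 11(x - 3)² + 36(y - 9)² = -2619 + 99 + 2916 = 396
Dividing both sides by 396: (x - 3)²/36 + (y - 9)²/11 = 1
Ellipse, center (3, 9), major axis horizontal; a² = 36, b² = 11.
a = 6. Vertices at (h ± a, k).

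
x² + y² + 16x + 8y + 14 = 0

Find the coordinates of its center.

(-8, -4)

Group: (x² + 16x) + (y² + 8y) = -14
Complete the square in x and y: (x + 8)² + (y + 4)² = -14 + 64 + 16 = 66
So (x + 8)² + (y + 4)² = 66.
Circle centered at (-8, -4) with r² = 66.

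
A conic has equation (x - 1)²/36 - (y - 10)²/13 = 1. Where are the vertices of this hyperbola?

(-5, 10) and (7, 10)

Center (1, 10). The positive term is the x-term, so the transverse axis is horizontal; a² = 36, b² = 13.
a = 6. Vertices at (h ± a, k).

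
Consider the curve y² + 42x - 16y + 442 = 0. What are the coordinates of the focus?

(-39/2, 8)

Only y is squared. Complete the square in y: (y - 8)² = -42(x + 9).
Vertex (-9, 8); 4p = -42 so p = -21/2. Opens left.
Focus is p units from the vertex along the axis: (h + p, k).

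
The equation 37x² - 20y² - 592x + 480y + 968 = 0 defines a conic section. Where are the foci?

Rearranging, 37(x² - 16x) -20(y² - 24y) = -968.
Complete the square: 37(x - 8)² -20(y - 12)² = -968 + 2368 - 2880 = -1480
Divide by -1480: (y - 12)²/74 - (x - 8)²/40 = 1
Hyperbola, center (8, 12), transverse axis vertical; a² = 74, b² = 40.
c² = a² + b² = 74 + 40 = 114, so c = √114.
Foci lie on the vertical axis through the center: (h, k ± c).

(8, 12 - √114) and (8, 12 + √114)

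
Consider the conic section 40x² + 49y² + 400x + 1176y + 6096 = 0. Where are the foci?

Group: 40(x² + 10x) + 49(y² + 24y) = -6096
Complete the square in x and y: 40(x + 5)² + 49(y + 12)² = -6096 + 1000 + 7056 = 1960
Dividing both sides by 1960: (x + 5)²/49 + (y + 12)²/40 = 1
Ellipse, center (-5, -12), major axis horizontal; a² = 49, b² = 40.
c² = a² - b² = 49 - 40 = 9, so c = 3.
Foci lie on the horizontal axis through the center: (h ± c, k).

(-8, -12) and (-2, -12)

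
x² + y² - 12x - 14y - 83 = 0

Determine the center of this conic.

Group: (x² - 12x) + (y² - 14y) = 83
Complete the square in x and y: (x - 6)² + (y - 7)² = 83 + 36 + 49 = 168
So (x - 6)² + (y - 7)² = 168.
Circle centered at (6, 7) with r² = 168.

(6, 7)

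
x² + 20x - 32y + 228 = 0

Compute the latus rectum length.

Only x is squared. Complete the square in x: (x + 10)² = 32(y - 4).
Vertex (-10, 4); 4p = 32 so p = 8. Opens up.
Latus rectum length = |4p| = 32.

32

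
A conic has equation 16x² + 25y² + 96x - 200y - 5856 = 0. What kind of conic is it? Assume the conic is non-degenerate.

No xy term. Coefficients of x² and y² are A = 16, C = 25.
A and C have the same sign but A ≠ C ⇒ ellipse.

ellipse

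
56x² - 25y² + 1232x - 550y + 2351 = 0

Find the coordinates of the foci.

Rearranging, 56(x² + 22x) -25(y² + 22y) = -2351.
Completing the square gives 56(x + 11)² -25(y + 11)² = -2351 + 6776 - 3025 = 1400.
Divide by 1400: (x + 11)²/25 - (y + 11)²/56 = 1
Hyperbola, center (-11, -11), transverse axis horizontal; a² = 25, b² = 56.
c² = a² + b² = 25 + 56 = 81, so c = 9.
Foci lie on the horizontal axis through the center: (h ± c, k).

(-20, -11) and (-2, -11)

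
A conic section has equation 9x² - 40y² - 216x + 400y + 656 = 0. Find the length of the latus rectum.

Collect terms: 9(x² - 24x) -40(y² - 10y) = -656
Completing the square gives 9(x - 12)² -40(y - 5)² = -656 + 1296 - 1000 = -360.
Divide through by -360 to get (y - 5)²/9 - (x - 12)²/40 = 1.
Hyperbola, center (12, 5), transverse axis vertical; a² = 9, b² = 40.
Latus rectum length = 2b²/a = 2·40/3 = 80/3.

80/3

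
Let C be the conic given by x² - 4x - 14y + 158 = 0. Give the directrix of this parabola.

y = 15/2

Only x is squared. Complete the square in x: (x - 2)² = 14(y - 11).
Vertex (2, 11); 4p = 14 so p = 7/2. Opens up.
Directrix is the horizontal line y = k − p = 11 − (7/2) = 15/2.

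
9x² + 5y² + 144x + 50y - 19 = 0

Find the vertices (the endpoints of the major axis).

(-8, -17) and (-8, 7)

Group the x- and y-terms: 9(x² + 16x) + 5(y² + 10y) = 19
9(x + 8)² + 5(y + 5)² = 19 + 576 + 125 = 720
Divide by 720: (x + 8)²/80 + (y + 5)²/144 = 1
Ellipse, center (-8, -5), major axis vertical; a² = 144, b² = 80.
a = 12. Vertices at (h, k ± a).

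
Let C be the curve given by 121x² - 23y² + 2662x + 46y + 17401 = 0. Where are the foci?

(-11, -11) and (-11, 13)

Rearranging, 121(x² + 22x) -23(y² - 2y) = -17401.
Complete the square in x and y: 121(x + 11)² -23(y - 1)² = -17401 + 14641 - 23 = -2783
Divide by -2783: (y - 1)²/121 - (x + 11)²/23 = 1
Hyperbola, center (-11, 1), transverse axis vertical; a² = 121, b² = 23.
c² = a² + b² = 121 + 23 = 144, so c = 12.
Foci lie on the vertical axis through the center: (h, k ± c).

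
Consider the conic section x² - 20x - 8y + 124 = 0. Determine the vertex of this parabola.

(10, 3)

Only x is squared. Complete the square in x: (x - 10)² = 8(y - 3).
Vertex (10, 3); 4p = 8 so p = 2. Opens up.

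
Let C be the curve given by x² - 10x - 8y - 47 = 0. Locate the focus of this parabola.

Only x is squared. Complete the square in x: (x - 5)² = 8(y + 9).
Vertex (5, -9); 4p = 8 so p = 2. Opens up.
Focus is p units from the vertex along the axis: (h, k + p).

(5, -7)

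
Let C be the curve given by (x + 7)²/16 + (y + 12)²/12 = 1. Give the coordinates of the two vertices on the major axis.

(-11, -12) and (-3, -12)

Center (-7, -12). The larger denominator 16 sits under the x-term, so the major axis is horizontal; a² = 16, b² = 12.
a = 4. Vertices at (h ± a, k).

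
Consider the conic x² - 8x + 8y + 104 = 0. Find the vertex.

(4, -11)

Only x is squared. Complete the square in x: (x - 4)² = -8(y + 11).
Vertex (4, -11); 4p = -8 so p = -2. Opens down.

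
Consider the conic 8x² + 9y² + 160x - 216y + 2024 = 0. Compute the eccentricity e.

Group the x- and y-terms: 8(x² + 20x) + 9(y² - 24y) = -2024
8(x + 10)² + 9(y - 12)² = -2024 + 800 + 1296 = 72
Dividing both sides by 72: (x + 10)²/9 + (y - 12)²/8 = 1
Ellipse, center (-10, 12), major axis horizontal; a² = 9, b² = 8.
c² = a² - b² = 1, so c = 1.
e = c/a = 1/3.

e = 1/3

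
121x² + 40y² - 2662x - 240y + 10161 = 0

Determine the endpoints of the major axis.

(11, -8) and (11, 14)

Group the x- and y-terms: 121(x² - 22x) + 40(y² - 6y) = -10161
Complete the square in x and y: 121(x - 11)² + 40(y - 3)² = -10161 + 14641 + 360 = 4840
Divide by 4840: (x - 11)²/40 + (y - 3)²/121 = 1
Ellipse, center (11, 3), major axis vertical; a² = 121, b² = 40.
a = 11. Vertices at (h, k ± a).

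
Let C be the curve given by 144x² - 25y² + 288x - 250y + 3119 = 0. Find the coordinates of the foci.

(-1, -18) and (-1, 8)

Rearranging, 144(x² + 2x) -25(y² + 10y) = -3119.
Complete the square: 144(x + 1)² -25(y + 5)² = -3119 + 144 - 625 = -3600
Divide by -3600: (y + 5)²/144 - (x + 1)²/25 = 1
Hyperbola, center (-1, -5), transverse axis vertical; a² = 144, b² = 25.
c² = a² + b² = 144 + 25 = 169, so c = 13.
Foci lie on the vertical axis through the center: (h, k ± c).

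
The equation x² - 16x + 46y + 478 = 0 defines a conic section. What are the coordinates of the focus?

(8, -41/2)

Only x is squared. Complete the square in x: (x - 8)² = -46(y + 9).
Vertex (8, -9); 4p = -46 so p = -23/2. Opens down.
Focus is p units from the vertex along the axis: (h, k + p).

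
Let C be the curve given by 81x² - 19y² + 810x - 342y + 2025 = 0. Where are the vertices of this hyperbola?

Rearranging, 81(x² + 10x) -19(y² + 18y) = -2025.
81(x + 5)² -19(y + 9)² = -2025 + 2025 - 1539 = -1539
Divide through by -1539 to get (y + 9)²/81 - (x + 5)²/19 = 1.
Hyperbola, center (-5, -9), transverse axis vertical; a² = 81, b² = 19.
a = 9. Vertices at (h, k ± a).

(-5, -18) and (-5, 0)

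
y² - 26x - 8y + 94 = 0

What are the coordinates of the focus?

(19/2, 4)

Only y is squared. Complete the square in y: (y - 4)² = 26(x - 3).
Vertex (3, 4); 4p = 26 so p = 13/2. Opens right.
Focus is p units from the vertex along the axis: (h + p, k).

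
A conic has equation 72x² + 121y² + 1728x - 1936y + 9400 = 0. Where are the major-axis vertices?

(-23, 8) and (-1, 8)

Group the x- and y-terms: 72(x² + 24x) + 121(y² - 16y) = -9400
72(x + 12)² + 121(y - 8)² = -9400 + 10368 + 7744 = 8712
Divide by 8712: (x + 12)²/121 + (y - 8)²/72 = 1
Ellipse, center (-12, 8), major axis horizontal; a² = 121, b² = 72.
a = 11. Vertices at (h ± a, k).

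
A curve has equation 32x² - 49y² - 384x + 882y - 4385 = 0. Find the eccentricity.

e = 9/7

Group: 32(x² - 12x) -49(y² - 18y) = 4385
Complete the square in x and y: 32(x - 6)² -49(y - 9)² = 4385 + 1152 - 3969 = 1568
Dividing both sides by 1568: (x - 6)²/49 - (y - 9)²/32 = 1
Hyperbola, center (6, 9), transverse axis horizontal; a² = 49, b² = 32.
c² = a² + b² = 81, so c = 9.
e = c/a = 9/7.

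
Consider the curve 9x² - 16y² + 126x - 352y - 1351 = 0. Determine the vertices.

(-7, -14) and (-7, -8)

9(x² + 14x) -16(y² + 22y) = 1351
9(x + 7)² -16(y + 11)² = 1351 + 441 - 1936 = -144
Dividing both sides by -144: (y + 11)²/9 - (x + 7)²/16 = 1
Hyperbola, center (-7, -11), transverse axis vertical; a² = 9, b² = 16.
a = 3. Vertices at (h, k ± a).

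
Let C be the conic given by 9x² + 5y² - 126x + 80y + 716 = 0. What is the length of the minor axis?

Group the x- and y-terms: 9(x² - 14x) + 5(y² + 16y) = -716
9(x - 7)² + 5(y + 8)² = -716 + 441 + 320 = 45
Divide through by 45 to get (x - 7)²/5 + (y + 8)²/9 = 1.
Ellipse, center (7, -8), major axis vertical; a² = 9, b² = 5.
b² = 5 so b = √5; the minor axis has length 2b = 2√5.

2√5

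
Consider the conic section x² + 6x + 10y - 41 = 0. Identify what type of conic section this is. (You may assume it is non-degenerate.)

No xy term. Coefficients of x² and y² are A = 1, C = 0.
Exactly one squared variable ⇒ parabola.

parabola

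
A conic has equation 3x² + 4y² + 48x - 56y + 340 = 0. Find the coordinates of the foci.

Rearranging, 3(x² + 16x) + 4(y² - 14y) = -340.
Complete the square: 3(x + 8)² + 4(y - 7)² = -340 + 192 + 196 = 48
Divide by 48: (x + 8)²/16 + (y - 7)²/12 = 1
Ellipse, center (-8, 7), major axis horizontal; a² = 16, b² = 12.
c² = a² - b² = 16 - 12 = 4, so c = 2.
Foci lie on the horizontal axis through the center: (h ± c, k).

(-10, 7) and (-6, 7)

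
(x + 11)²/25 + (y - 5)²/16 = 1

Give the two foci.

(-14, 5) and (-8, 5)

Center (-11, 5). The larger denominator 25 sits under the x-term, so the major axis is horizontal; a² = 25, b² = 16.
c² = a² - b² = 25 - 16 = 9, so c = 3.
Foci lie on the horizontal axis through the center: (h ± c, k).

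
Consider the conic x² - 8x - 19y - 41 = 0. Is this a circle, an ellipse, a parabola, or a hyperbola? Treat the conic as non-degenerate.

No xy term. Coefficients of x² and y² are A = 1, C = 0.
Exactly one squared variable ⇒ parabola.

parabola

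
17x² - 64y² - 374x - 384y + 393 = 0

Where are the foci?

(2, -3) and (20, -3)

17(x² - 22x) -64(y² + 6y) = -393
Completing the square gives 17(x - 11)² -64(y + 3)² = -393 + 2057 - 576 = 1088.
Dividing both sides by 1088: (x - 11)²/64 - (y + 3)²/17 = 1
Hyperbola, center (11, -3), transverse axis horizontal; a² = 64, b² = 17.
c² = a² + b² = 64 + 17 = 81, so c = 9.
Foci lie on the horizontal axis through the center: (h ± c, k).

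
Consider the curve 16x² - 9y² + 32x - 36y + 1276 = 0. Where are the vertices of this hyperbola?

Rearranging, 16(x² + 2x) -9(y² + 4y) = -1276.
Complete the square in x and y: 16(x + 1)² -9(y + 2)² = -1276 + 16 - 36 = -1296
Divide by -1296: (y + 2)²/144 - (x + 1)²/81 = 1
Hyperbola, center (-1, -2), transverse axis vertical; a² = 144, b² = 81.
a = 12. Vertices at (h, k ± a).

(-1, -14) and (-1, 10)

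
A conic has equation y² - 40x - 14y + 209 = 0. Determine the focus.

(14, 7)

Only y is squared. Complete the square in y: (y - 7)² = 40(x - 4).
Vertex (4, 7); 4p = 40 so p = 10. Opens right.
Focus is p units from the vertex along the axis: (h + p, k).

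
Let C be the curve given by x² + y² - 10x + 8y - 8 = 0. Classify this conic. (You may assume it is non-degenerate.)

circle

No xy term. Coefficients of x² and y² are A = 1, C = 1.
A = C (same sign) ⇒ circle.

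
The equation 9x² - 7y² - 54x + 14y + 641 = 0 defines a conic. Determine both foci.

Group: 9(x² - 6x) -7(y² - 2y) = -641
9(x - 3)² -7(y - 1)² = -641 + 81 - 7 = -567
Dividing both sides by -567: (y - 1)²/81 - (x - 3)²/63 = 1
Hyperbola, center (3, 1), transverse axis vertical; a² = 81, b² = 63.
c² = a² + b² = 81 + 63 = 144, so c = 12.
Foci lie on the vertical axis through the center: (h, k ± c).

(3, -11) and (3, 13)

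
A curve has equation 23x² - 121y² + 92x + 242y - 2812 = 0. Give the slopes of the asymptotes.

Collect terms: 23(x² + 4x) -121(y² - 2y) = 2812
Complete the square in x and y: 23(x + 2)² -121(y - 1)² = 2812 + 92 - 121 = 2783
Divide by 2783: (x + 2)²/121 - (y - 1)²/23 = 1
Hyperbola, center (-2, 1), transverse axis horizontal; a² = 121, b² = 23.
For a horizontal hyperbola the asymptotes have slope ±b/a.
Here that is ±√23/11.

√23/11 and -√23/11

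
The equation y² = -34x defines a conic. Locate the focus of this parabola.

Vertex (0, 0); 4p = -34 so p = -17/2. Opens left.
Focus is p units from the vertex along the axis: (h + p, k).

(-17/2, 0)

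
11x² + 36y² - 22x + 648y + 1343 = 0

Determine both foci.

Group: 11(x² - 2x) + 36(y² + 18y) = -1343
Complete the square in x and y: 11(x - 1)² + 36(y + 9)² = -1343 + 11 + 2916 = 1584
Divide through by 1584 to get (x - 1)²/144 + (y + 9)²/44 = 1.
Ellipse, center (1, -9), major axis horizontal; a² = 144, b² = 44.
c² = a² - b² = 144 - 44 = 100, so c = 10.
Foci lie on the horizontal axis through the center: (h ± c, k).

(-9, -9) and (11, -9)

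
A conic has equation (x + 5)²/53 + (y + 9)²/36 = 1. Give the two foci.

Center (-5, -9). The larger denominator 53 sits under the x-term, so the major axis is horizontal; a² = 53, b² = 36.
c² = a² - b² = 53 - 36 = 17, so c = √17.
Foci lie on the horizontal axis through the center: (h ± c, k).

(-5 - √17, -9) and (-5 + √17, -9)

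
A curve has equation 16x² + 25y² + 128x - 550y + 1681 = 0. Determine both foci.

(-10, 11) and (2, 11)

Collect terms: 16(x² + 8x) + 25(y² - 22y) = -1681
Complete the square in x and y: 16(x + 4)² + 25(y - 11)² = -1681 + 256 + 3025 = 1600
Divide through by 1600 to get (x + 4)²/100 + (y - 11)²/64 = 1.
Ellipse, center (-4, 11), major axis horizontal; a² = 100, b² = 64.
c² = a² - b² = 100 - 64 = 36, so c = 6.
Foci lie on the horizontal axis through the center: (h ± c, k).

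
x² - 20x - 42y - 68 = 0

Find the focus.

(10, 13/2)

Only x is squared. Complete the square in x: (x - 10)² = 42(y + 4).
Vertex (10, -4); 4p = 42 so p = 21/2. Opens up.
Focus is p units from the vertex along the axis: (h, k + p).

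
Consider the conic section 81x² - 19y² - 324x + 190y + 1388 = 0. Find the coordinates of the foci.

Group: 81(x² - 4x) -19(y² - 10y) = -1388
Complete the square: 81(x - 2)² -19(y - 5)² = -1388 + 324 - 475 = -1539
Dividing both sides by -1539: (y - 5)²/81 - (x - 2)²/19 = 1
Hyperbola, center (2, 5), transverse axis vertical; a² = 81, b² = 19.
c² = a² + b² = 81 + 19 = 100, so c = 10.
Foci lie on the vertical axis through the center: (h, k ± c).

(2, -5) and (2, 15)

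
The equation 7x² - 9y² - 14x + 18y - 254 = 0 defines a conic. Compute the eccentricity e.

e = 4/3

Rearranging, 7(x² - 2x) -9(y² - 2y) = 254.
7(x - 1)² -9(y - 1)² = 254 + 7 - 9 = 252
Divide by 252: (x - 1)²/36 - (y - 1)²/28 = 1
Hyperbola, center (1, 1), transverse axis horizontal; a² = 36, b² = 28.
c² = a² + b² = 64, so c = 8.
e = c/a = 8/6 = 4/3.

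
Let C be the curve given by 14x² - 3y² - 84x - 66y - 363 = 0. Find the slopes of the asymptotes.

√42/3 and -√42/3

Rearranging, 14(x² - 6x) -3(y² + 22y) = 363.
14(x - 3)² -3(y + 11)² = 363 + 126 - 363 = 126
Divide by 126: (x - 3)²/9 - (y + 11)²/42 = 1
Hyperbola, center (3, -11), transverse axis horizontal; a² = 9, b² = 42.
For a horizontal hyperbola the asymptotes have slope ±b/a.
Here that is ±√42/3.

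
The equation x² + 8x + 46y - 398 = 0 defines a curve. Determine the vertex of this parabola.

Only x is squared. Complete the square in x: (x + 4)² = -46(y - 9).
Vertex (-4, 9); 4p = -46 so p = -23/2. Opens down.

(-4, 9)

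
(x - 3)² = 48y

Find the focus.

Vertex (3, 0); 4p = 48 so p = 12. Opens up.
Focus is p units from the vertex along the axis: (h, k + p).

(3, 12)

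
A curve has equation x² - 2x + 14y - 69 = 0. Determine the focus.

Only x is squared. Complete the square in x: (x - 1)² = -14(y - 5).
Vertex (1, 5); 4p = -14 so p = -7/2. Opens down.
Focus is p units from the vertex along the axis: (h, k + p).

(1, 3/2)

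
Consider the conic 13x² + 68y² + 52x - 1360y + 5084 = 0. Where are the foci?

Group the x- and y-terms: 13(x² + 4x) + 68(y² - 20y) = -5084
13(x + 2)² + 68(y - 10)² = -5084 + 52 + 6800 = 1768
Divide by 1768: (x + 2)²/136 + (y - 10)²/26 = 1
Ellipse, center (-2, 10), major axis horizontal; a² = 136, b² = 26.
c² = a² - b² = 136 - 26 = 110, so c = √110.
Foci lie on the horizontal axis through the center: (h ± c, k).

(-2 - √110, 10) and (-2 + √110, 10)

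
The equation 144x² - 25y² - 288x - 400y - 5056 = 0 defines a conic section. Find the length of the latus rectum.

Collect terms: 144(x² - 2x) -25(y² + 16y) = 5056
Completing the square gives 144(x - 1)² -25(y + 8)² = 5056 + 144 - 1600 = 3600.
Divide by 3600: (x - 1)²/25 - (y + 8)²/144 = 1
Hyperbola, center (1, -8), transverse axis horizontal; a² = 25, b² = 144.
Latus rectum length = 2b²/a = 2·144/5 = 288/5.

288/5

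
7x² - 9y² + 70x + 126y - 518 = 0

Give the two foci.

7(x² + 10x) -9(y² - 14y) = 518
Completing the square gives 7(x + 5)² -9(y - 7)² = 518 + 175 - 441 = 252.
Divide by 252: (x + 5)²/36 - (y - 7)²/28 = 1
Hyperbola, center (-5, 7), transverse axis horizontal; a² = 36, b² = 28.
c² = a² + b² = 36 + 28 = 64, so c = 8.
Foci lie on the horizontal axis through the center: (h ± c, k).

(-13, 7) and (3, 7)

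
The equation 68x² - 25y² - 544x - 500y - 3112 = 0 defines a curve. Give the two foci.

(4 - √93, -10) and (4 + √93, -10)

Group: 68(x² - 8x) -25(y² + 20y) = 3112
Completing the square gives 68(x - 4)² -25(y + 10)² = 3112 + 1088 - 2500 = 1700.
Divide by 1700: (x - 4)²/25 - (y + 10)²/68 = 1
Hyperbola, center (4, -10), transverse axis horizontal; a² = 25, b² = 68.
c² = a² + b² = 25 + 68 = 93, so c = √93.
Foci lie on the horizontal axis through the center: (h ± c, k).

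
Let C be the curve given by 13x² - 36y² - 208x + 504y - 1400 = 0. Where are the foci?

(1, 7) and (15, 7)

Rearranging, 13(x² - 16x) -36(y² - 14y) = 1400.
Complete the square in x and y: 13(x - 8)² -36(y - 7)² = 1400 + 832 - 1764 = 468
Divide through by 468 to get (x - 8)²/36 - (y - 7)²/13 = 1.
Hyperbola, center (8, 7), transverse axis horizontal; a² = 36, b² = 13.
c² = a² + b² = 36 + 13 = 49, so c = 7.
Foci lie on the horizontal axis through the center: (h ± c, k).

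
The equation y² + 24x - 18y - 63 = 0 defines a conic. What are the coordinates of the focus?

Only y is squared. Complete the square in y: (y - 9)² = -24(x - 6).
Vertex (6, 9); 4p = -24 so p = -6. Opens left.
Focus is p units from the vertex along the axis: (h + p, k).

(0, 9)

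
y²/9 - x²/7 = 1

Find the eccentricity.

e = 4/3

Center (0, 0). The positive term is the y-term, so the transverse axis is vertical; a² = 9, b² = 7.
c² = a² + b² = 16, so c = 4.
e = c/a = 4/3.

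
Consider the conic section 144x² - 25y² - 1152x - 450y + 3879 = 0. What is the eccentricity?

Group the x- and y-terms: 144(x² - 8x) -25(y² + 18y) = -3879
Complete the square: 144(x - 4)² -25(y + 9)² = -3879 + 2304 - 2025 = -3600
Divide by -3600: (y + 9)²/144 - (x - 4)²/25 = 1
Hyperbola, center (4, -9), transverse axis vertical; a² = 144, b² = 25.
c² = a² + b² = 169, so c = 13.
e = c/a = 13/12.

e = 13/12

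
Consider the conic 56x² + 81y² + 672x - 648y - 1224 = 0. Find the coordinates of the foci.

(-11, 4) and (-1, 4)

56(x² + 12x) + 81(y² - 8y) = 1224
Complete the square: 56(x + 6)² + 81(y - 4)² = 1224 + 2016 + 1296 = 4536
Divide by 4536: (x + 6)²/81 + (y - 4)²/56 = 1
Ellipse, center (-6, 4), major axis horizontal; a² = 81, b² = 56.
c² = a² - b² = 81 - 56 = 25, so c = 5.
Foci lie on the horizontal axis through the center: (h ± c, k).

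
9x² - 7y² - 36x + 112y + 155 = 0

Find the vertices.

(2, -1) and (2, 17)

Group: 9(x² - 4x) -7(y² - 16y) = -155
Completing the square gives 9(x - 2)² -7(y - 8)² = -155 + 36 - 448 = -567.
Dividing both sides by -567: (y - 8)²/81 - (x - 2)²/63 = 1
Hyperbola, center (2, 8), transverse axis vertical; a² = 81, b² = 63.
a = 9. Vertices at (h, k ± a).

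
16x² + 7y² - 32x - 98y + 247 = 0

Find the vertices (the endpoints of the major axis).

Group the x- and y-terms: 16(x² - 2x) + 7(y² - 14y) = -247
Complete the square in x and y: 16(x - 1)² + 7(y - 7)² = -247 + 16 + 343 = 112
Dividing both sides by 112: (x - 1)²/7 + (y - 7)²/16 = 1
Ellipse, center (1, 7), major axis vertical; a² = 16, b² = 7.
a = 4. Vertices at (h, k ± a).

(1, 3) and (1, 11)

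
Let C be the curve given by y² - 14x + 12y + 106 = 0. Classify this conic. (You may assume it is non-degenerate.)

No xy term. Coefficients of x² and y² are A = 0, C = 1.
Exactly one squared variable ⇒ parabola.

parabola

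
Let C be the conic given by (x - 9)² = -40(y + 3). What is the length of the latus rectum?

40

Vertex (9, -3); 4p = -40 so p = -10. Opens down.
Latus rectum length = |4p| = 40.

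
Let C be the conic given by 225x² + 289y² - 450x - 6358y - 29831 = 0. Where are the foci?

(-7, 11) and (9, 11)

225(x² - 2x) + 289(y² - 22y) = 29831
Complete the square: 225(x - 1)² + 289(y - 11)² = 29831 + 225 + 34969 = 65025
Divide through by 65025 to get (x - 1)²/289 + (y - 11)²/225 = 1.
Ellipse, center (1, 11), major axis horizontal; a² = 289, b² = 225.
c² = a² - b² = 289 - 225 = 64, so c = 8.
Foci lie on the horizontal axis through the center: (h ± c, k).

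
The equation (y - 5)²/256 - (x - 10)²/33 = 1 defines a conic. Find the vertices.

(10, -11) and (10, 21)

Center (10, 5). The positive term is the y-term, so the transverse axis is vertical; a² = 256, b² = 33.
a = 16. Vertices at (h, k ± a).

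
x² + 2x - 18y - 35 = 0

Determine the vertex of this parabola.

Only x is squared. Complete the square in x: (x + 1)² = 18(y + 2).
Vertex (-1, -2); 4p = 18 so p = 9/2. Opens up.

(-1, -2)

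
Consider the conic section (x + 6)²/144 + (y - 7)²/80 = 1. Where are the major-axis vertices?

(-18, 7) and (6, 7)

Center (-6, 7). The larger denominator 144 sits under the x-term, so the major axis is horizontal; a² = 144, b² = 80.
a = 12. Vertices at (h ± a, k).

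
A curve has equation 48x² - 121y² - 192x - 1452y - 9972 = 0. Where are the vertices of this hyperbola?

(-9, -6) and (13, -6)

48(x² - 4x) -121(y² + 12y) = 9972
Complete the square in x and y: 48(x - 2)² -121(y + 6)² = 9972 + 192 - 4356 = 5808
Dividing both sides by 5808: (x - 2)²/121 - (y + 6)²/48 = 1
Hyperbola, center (2, -6), transverse axis horizontal; a² = 121, b² = 48.
a = 11. Vertices at (h ± a, k).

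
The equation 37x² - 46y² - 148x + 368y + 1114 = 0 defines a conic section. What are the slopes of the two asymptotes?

Group: 37(x² - 4x) -46(y² - 8y) = -1114
Completing the square gives 37(x - 2)² -46(y - 4)² = -1114 + 148 - 736 = -1702.
Divide through by -1702 to get (y - 4)²/37 - (x - 2)²/46 = 1.
Hyperbola, center (2, 4), transverse axis vertical; a² = 37, b² = 46.
For a vertical hyperbola the asymptotes have slope ±a/b.
Here that is ±√37/√46 = ±√1702/46.

√1702/46 and -√1702/46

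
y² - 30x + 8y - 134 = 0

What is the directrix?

x = -25/2

Only y is squared. Complete the square in y: (y + 4)² = 30(x + 5).
Vertex (-5, -4); 4p = 30 so p = 15/2. Opens right.
Directrix is the vertical line x = h − p = -5 − (15/2) = -25/2.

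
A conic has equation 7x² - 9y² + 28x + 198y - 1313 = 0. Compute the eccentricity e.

Group: 7(x² + 4x) -9(y² - 22y) = 1313
Completing the square gives 7(x + 2)² -9(y - 11)² = 1313 + 28 - 1089 = 252.
Divide through by 252 to get (x + 2)²/36 - (y - 11)²/28 = 1.
Hyperbola, center (-2, 11), transverse axis horizontal; a² = 36, b² = 28.
c² = a² + b² = 64, so c = 8.
e = c/a = 8/6 = 4/3.

e = 4/3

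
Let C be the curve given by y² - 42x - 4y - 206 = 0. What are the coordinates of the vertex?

(-5, 2)

Only y is squared. Complete the square in y: (y - 2)² = 42(x + 5).
Vertex (-5, 2); 4p = 42 so p = 21/2. Opens right.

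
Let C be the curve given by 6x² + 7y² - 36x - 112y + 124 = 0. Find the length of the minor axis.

Group: 6(x² - 6x) + 7(y² - 16y) = -124
Complete the square in x and y: 6(x - 3)² + 7(y - 8)² = -124 + 54 + 448 = 378
Divide by 378: (x - 3)²/63 + (y - 8)²/54 = 1
Ellipse, center (3, 8), major axis horizontal; a² = 63, b² = 54.
b² = 54 so b = 3√6; the minor axis has length 2b = 6√6.

6√6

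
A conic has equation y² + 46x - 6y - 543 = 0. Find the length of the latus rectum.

46

Only y is squared. Complete the square in y: (y - 3)² = -46(x - 12).
Vertex (12, 3); 4p = -46 so p = -23/2. Opens left.
Latus rectum length = |4p| = 46.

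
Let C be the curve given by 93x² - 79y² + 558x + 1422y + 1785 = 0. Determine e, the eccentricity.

e = 2√3999/93

93(x² + 6x) -79(y² - 18y) = -1785
93(x + 3)² -79(y - 9)² = -1785 + 837 - 6399 = -7347
Divide through by -7347 to get (y - 9)²/93 - (x + 3)²/79 = 1.
Hyperbola, center (-3, 9), transverse axis vertical; a² = 93, b² = 79.
c² = a² + b² = 172, so c = 2√43.
e = c/a = 2√43/√93 = 2√3999/93.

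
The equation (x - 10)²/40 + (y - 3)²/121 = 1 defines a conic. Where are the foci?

(10, -6) and (10, 12)

Center (10, 3). The larger denominator 121 sits under the y-term, so the major axis is vertical; a² = 121, b² = 40.
c² = a² - b² = 121 - 40 = 81, so c = 9.
Foci lie on the vertical axis through the center: (h, k ± c).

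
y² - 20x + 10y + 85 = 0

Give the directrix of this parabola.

Only y is squared. Complete the square in y: (y + 5)² = 20(x - 3).
Vertex (3, -5); 4p = 20 so p = 5. Opens right.
Directrix is the vertical line x = h − p = 3 − (5) = -2.

x = -2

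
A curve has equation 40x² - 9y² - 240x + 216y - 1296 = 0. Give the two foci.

Rearranging, 40(x² - 6x) -9(y² - 24y) = 1296.
Complete the square: 40(x - 3)² -9(y - 12)² = 1296 + 360 - 1296 = 360
Dividing both sides by 360: (x - 3)²/9 - (y - 12)²/40 = 1
Hyperbola, center (3, 12), transverse axis horizontal; a² = 9, b² = 40.
c² = a² + b² = 9 + 40 = 49, so c = 7.
Foci lie on the horizontal axis through the center: (h ± c, k).

(-4, 12) and (10, 12)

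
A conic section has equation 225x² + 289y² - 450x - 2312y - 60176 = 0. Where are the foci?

(-7, 4) and (9, 4)

Collect terms: 225(x² - 2x) + 289(y² - 8y) = 60176
Completing the square gives 225(x - 1)² + 289(y - 4)² = 60176 + 225 + 4624 = 65025.
Dividing both sides by 65025: (x - 1)²/289 + (y - 4)²/225 = 1
Ellipse, center (1, 4), major axis horizontal; a² = 289, b² = 225.
c² = a² - b² = 289 - 225 = 64, so c = 8.
Foci lie on the horizontal axis through the center: (h ± c, k).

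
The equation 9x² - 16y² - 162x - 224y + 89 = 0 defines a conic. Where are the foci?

Collect terms: 9(x² - 18x) -16(y² + 14y) = -89
Complete the square in x and y: 9(x - 9)² -16(y + 7)² = -89 + 729 - 784 = -144
Divide through by -144 to get (y + 7)²/9 - (x - 9)²/16 = 1.
Hyperbola, center (9, -7), transverse axis vertical; a² = 9, b² = 16.
c² = a² + b² = 9 + 16 = 25, so c = 5.
Foci lie on the vertical axis through the center: (h, k ± c).

(9, -12) and (9, -2)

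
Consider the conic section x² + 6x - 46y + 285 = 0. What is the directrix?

y = -11/2

Only x is squared. Complete the square in x: (x + 3)² = 46(y - 6).
Vertex (-3, 6); 4p = 46 so p = 23/2. Opens up.
Directrix is the horizontal line y = k − p = 6 − (23/2) = -11/2.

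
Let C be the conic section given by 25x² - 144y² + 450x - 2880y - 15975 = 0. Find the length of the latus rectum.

Collect terms: 25(x² + 18x) -144(y² + 20y) = 15975
Completing the square gives 25(x + 9)² -144(y + 10)² = 15975 + 2025 - 14400 = 3600.
Dividing both sides by 3600: (x + 9)²/144 - (y + 10)²/25 = 1
Hyperbola, center (-9, -10), transverse axis horizontal; a² = 144, b² = 25.
Latus rectum length = 2b²/a = 2·25/12 = 25/6.

25/6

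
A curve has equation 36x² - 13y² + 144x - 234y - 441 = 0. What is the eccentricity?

e = 7/6

36(x² + 4x) -13(y² + 18y) = 441
Complete the square in x and y: 36(x + 2)² -13(y + 9)² = 441 + 144 - 1053 = -468
Dividing both sides by -468: (y + 9)²/36 - (x + 2)²/13 = 1
Hyperbola, center (-2, -9), transverse axis vertical; a² = 36, b² = 13.
c² = a² + b² = 49, so c = 7.
e = c/a = 7/6.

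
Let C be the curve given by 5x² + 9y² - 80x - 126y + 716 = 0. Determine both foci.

Collect terms: 5(x² - 16x) + 9(y² - 14y) = -716
5(x - 8)² + 9(y - 7)² = -716 + 320 + 441 = 45
Divide through by 45 to get (x - 8)²/9 + (y - 7)²/5 = 1.
Ellipse, center (8, 7), major axis horizontal; a² = 9, b² = 5.
c² = a² - b² = 9 - 5 = 4, so c = 2.
Foci lie on the horizontal axis through the center: (h ± c, k).

(6, 7) and (10, 7)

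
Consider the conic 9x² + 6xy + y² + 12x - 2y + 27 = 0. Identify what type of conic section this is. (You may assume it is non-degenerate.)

A = 9, B = 6, C = 1.
Discriminant B² − 4AC = 6² − 4·9·1 = 0.
B² − 4AC = 0 ⇒ parabola.

parabola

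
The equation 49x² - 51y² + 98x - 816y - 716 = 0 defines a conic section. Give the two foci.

Rearranging, 49(x² + 2x) -51(y² + 16y) = 716.
49(x + 1)² -51(y + 8)² = 716 + 49 - 3264 = -2499
Dividing both sides by -2499: (y + 8)²/49 - (x + 1)²/51 = 1
Hyperbola, center (-1, -8), transverse axis vertical; a² = 49, b² = 51.
c² = a² + b² = 49 + 51 = 100, so c = 10.
Foci lie on the vertical axis through the center: (h, k ± c).

(-1, -18) and (-1, 2)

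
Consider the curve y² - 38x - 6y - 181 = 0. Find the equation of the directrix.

Only y is squared. Complete the square in y: (y - 3)² = 38(x + 5).
Vertex (-5, 3); 4p = 38 so p = 19/2. Opens right.
Directrix is the vertical line x = h − p = -5 − (19/2) = -29/2.

x = -29/2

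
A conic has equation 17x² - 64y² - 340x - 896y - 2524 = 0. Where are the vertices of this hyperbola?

Collect terms: 17(x² - 20x) -64(y² + 14y) = 2524
Completing the square gives 17(x - 10)² -64(y + 7)² = 2524 + 1700 - 3136 = 1088.
Dividing both sides by 1088: (x - 10)²/64 - (y + 7)²/17 = 1
Hyperbola, center (10, -7), transverse axis horizontal; a² = 64, b² = 17.
a = 8. Vertices at (h ± a, k).

(2, -7) and (18, -7)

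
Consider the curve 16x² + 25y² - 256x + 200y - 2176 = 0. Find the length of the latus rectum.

Group: 16(x² - 16x) + 25(y² + 8y) = 2176
Completing the square gives 16(x - 8)² + 25(y + 4)² = 2176 + 1024 + 400 = 3600.
Divide through by 3600 to get (x - 8)²/225 + (y + 4)²/144 = 1.
Ellipse, center (8, -4), major axis horizontal; a² = 225, b² = 144.
Latus rectum length = 2b²/a = 2·144/15 = 96/5.

96/5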